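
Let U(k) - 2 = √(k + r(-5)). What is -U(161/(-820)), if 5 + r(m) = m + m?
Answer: -2 - I*√2554505/410 ≈ -2.0 - 3.8982*I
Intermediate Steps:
r(m) = -5 + 2*m (r(m) = -5 + (m + m) = -5 + 2*m)
U(k) = 2 + √(-15 + k) (U(k) = 2 + √(k + (-5 + 2*(-5))) = 2 + √(k + (-5 - 10)) = 2 + √(k - 15) = 2 + √(-15 + k))
-U(161/(-820)) = -(2 + √(-15 + 161/(-820))) = -(2 + √(-15 + 161*(-1/820))) = -(2 + √(-15 - 161/820)) = -(2 + √(-12461/820)) = -(2 + I*√2554505/410) = -2 - I*√2554505/410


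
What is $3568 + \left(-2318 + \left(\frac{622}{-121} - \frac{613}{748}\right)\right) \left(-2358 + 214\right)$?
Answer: $\frac{10256486424}{2057} \approx 4.9861 \cdot 10^{6}$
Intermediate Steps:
$3568 + \left(-2318 + \left(\frac{622}{-121} - \frac{613}{748}\right)\right) \left(-2358 + 214\right) = 3568 + \left(-2318 + \left(622 \left(- \frac{1}{121}\right) - \frac{613}{748}\right)\right) \left(-2144\right) = 3568 + \left(-2318 - \frac{49039}{8228}\right) \left(-2144\right) = 3568 - - \frac{10249147048}{2057} = 3568 + \frac{10249147048}{2057} = \frac{10256486424}{2057}$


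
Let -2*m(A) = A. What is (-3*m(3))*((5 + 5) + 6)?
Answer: 72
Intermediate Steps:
m(A) = -A/2
(-3*m(3))*((5 + 5) + 6) = (-(-3)*3/2)*((5 + 5) + 6) = (-3*(-3/2))*(10 + 6) = (9/2)*16 = 72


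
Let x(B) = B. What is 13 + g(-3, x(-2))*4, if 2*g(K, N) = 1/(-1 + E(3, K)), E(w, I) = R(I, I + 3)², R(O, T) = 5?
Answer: 157/12 ≈ 13.083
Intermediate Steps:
E(w, I) = 25 (E(w, I) = 5² = 25)
g(K, N) = 1/48 (g(K, N) = 1/(2*(-1 + 25)) = (½)/24 = (½)*(1/24) = 1/48)
13 + g(-3, x(-2))*4 = 13 + (1/48)*4 = 13 + 1/12 = 157/12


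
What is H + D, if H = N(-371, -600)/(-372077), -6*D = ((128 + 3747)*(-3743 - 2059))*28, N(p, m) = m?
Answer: 39038132802100/372077 ≈ 1.0492e+8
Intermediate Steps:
D = 104919500 (D = -(128 + 3747)*(-3743 - 2059)*28/6 = -3875*(-5802)*28/6 = -(-3747125)*28 = -⅙*(-629517000) = 104919500)
H = 600/372077 (H = -600/(-372077) = -600*(-1/372077) = 600/372077 ≈ 0.0016126)
H + D = 600/372077 + 104919500 = 39038132802100/372077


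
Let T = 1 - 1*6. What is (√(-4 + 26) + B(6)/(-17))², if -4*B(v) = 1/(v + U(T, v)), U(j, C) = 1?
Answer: 4984673/226576 + √22/238 ≈ 22.020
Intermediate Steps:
T = -5 (T = 1 - 6 = -5)
B(v) = -1/(4*(1 + v)) (B(v) = -1/(4*(v + 1)) = -1/(4*(1 + v)))
(√(-4 + 26) + B(6)/(-17))² = (√(-4 + 26) - 1/(4 + 4*6)/(-17))² = (√22 - 1/(4 + 24)*(-1/17))² = (√22 - 1/28*(-1/17))² = (√22 + 1/476)² = (1/476 + √22)²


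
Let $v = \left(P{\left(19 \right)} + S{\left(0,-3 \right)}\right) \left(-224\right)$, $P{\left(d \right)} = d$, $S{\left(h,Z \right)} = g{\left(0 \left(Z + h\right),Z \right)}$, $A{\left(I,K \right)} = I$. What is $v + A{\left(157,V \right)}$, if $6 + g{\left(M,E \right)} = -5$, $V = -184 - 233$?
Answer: $-1635$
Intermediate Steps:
$V = -417$
$g{\left(M,E \right)} = -11$ ($g{\left(M,E \right)} = -6 - 5 = -11$)
$S{\left(h,Z \right)} = -11$
$v = -1792$ ($v = \left(19 - 11\right) \left(-224\right) = 8 \left(-224\right) = -1792$)
$v + A{\left(157,V \right)} = -1792 + 157 = -1635$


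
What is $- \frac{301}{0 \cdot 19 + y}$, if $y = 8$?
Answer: $- \frac{301}{8} \approx -37.625$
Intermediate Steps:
$- \frac{301}{0 \cdot 19 + y} = - \frac{301}{0 \cdot 19 + 8} = - \frac{301}{0 + 8} = - \frac{301}{8}$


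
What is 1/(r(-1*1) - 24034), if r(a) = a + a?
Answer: -1/24036 ≈ -4.1604e-5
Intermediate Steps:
r(a) = 2*a
1/(r(-1*1) - 24034) = 1/(2*(-1*1) - 24034) = 1/(2*(-1) - 24034) = 1/(-2 - 24034) = 1/(-24036) = -1/24036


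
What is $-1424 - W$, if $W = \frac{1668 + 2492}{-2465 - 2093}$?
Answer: $- \frac{3243216}{2279} \approx -1423.1$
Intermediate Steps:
$W = - \frac{2080}{2279}$ ($W = \frac{4160}{-4558} = 4160 \left(- \frac{1}{4558}\right) = - \frac{2080}{2279} \approx -0.91268$)
$-1424 - W = -1424 - - \frac{2080}{2279} = -1424 + \frac{2080}{2279} = - \frac{3243216}{2279}$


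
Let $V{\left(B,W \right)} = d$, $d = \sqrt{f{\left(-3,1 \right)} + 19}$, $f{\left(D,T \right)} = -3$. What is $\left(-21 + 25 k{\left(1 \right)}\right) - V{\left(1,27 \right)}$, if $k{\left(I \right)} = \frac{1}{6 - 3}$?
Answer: $- \frac{50}{3} \approx -16.667$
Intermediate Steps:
$k{\left(I \right)} = \frac{1}{3}$
$d = 4$ ($d = \sqrt{-3 + 19} = \sqrt{16} = 4$)
$V{\left(B,W \right)} = 4$
$\left(-21 + 25 k{\left(1 \right)}\right) - V{\left(1,27 \right)} = \left(-21 + 25 \cdot \frac{1}{3}\right) - 4 = \left(-21 + \frac{25}{3}\right) - 4 = - \frac{38}{3} - 4 = - \frac{50}{3}$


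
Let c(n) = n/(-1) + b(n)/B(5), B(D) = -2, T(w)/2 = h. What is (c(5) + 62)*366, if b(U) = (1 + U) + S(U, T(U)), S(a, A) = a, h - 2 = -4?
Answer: 18849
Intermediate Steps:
h = -2 (h = 2 - 4 = -2)
T(w) = -4 (T(w) = 2*(-2) = -4)
b(U) = 1 + 2*U (b(U) = (1 + U) + U = 1 + 2*U)
c(n) = -1/2 - 2*n (c(n) = n/(-1) + (1 + 2*n)/(-2) = n*(-1) + (1 + 2*n)*(-1/2) = -n + (-1/2 - n) = -1/2 - 2*n)
(c(5) + 62)*366 = ((-1/2 - 2*5) + 62)*366 = ((-1/2 - 10) + 62)*366 = (-21/2 + 62)*366 = (103/2)*366 = 18849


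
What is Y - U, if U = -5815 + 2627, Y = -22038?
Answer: -18850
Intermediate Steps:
U = -3188
Y - U = -22038 - 1*(-3188) = -22038 + 3188 = -18850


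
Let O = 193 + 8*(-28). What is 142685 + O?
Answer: 142654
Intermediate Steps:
O = -31 (O = 193 - 224 = -31)
142685 + O = 142685 - 31 = 142654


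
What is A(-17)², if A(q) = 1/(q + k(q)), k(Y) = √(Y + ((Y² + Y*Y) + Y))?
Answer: (17 - 4*√34)⁻² ≈ 0.025006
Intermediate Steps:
k(Y) = √(2*Y + 2*Y²) (k(Y) = √(Y + ((Y² + Y²) + Y)) = √(Y + (2*Y² + Y)) = √(Y + (Y + 2*Y²)) = √(2*Y + 2*Y²))
A(q) = 1/(q + √2*√(q*(1 + q)))
A(-17)² = (1/(-17 + √2*√(-17*(1 - 17))))² = (1/(-17 + √2*√(-17*(-16))))² = (1/(-17 + √2*√272))² = (1/(-17 + √2*(4*√17)))² = (1/(-17 + 4*√34))² = (-17 + 4*√34)⁻²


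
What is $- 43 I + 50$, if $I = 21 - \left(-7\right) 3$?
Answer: $-1756$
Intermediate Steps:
$I = 42$ ($I = 21 - -21 = 21 + 21 = 42$)
$- 43 I + 50 = \left(-43\right) 42 + 50 = -1806 + 50 = -1756$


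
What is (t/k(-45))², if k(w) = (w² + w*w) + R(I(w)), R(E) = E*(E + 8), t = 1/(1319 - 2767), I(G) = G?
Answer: 1/68480921102400 ≈ 1.4603e-14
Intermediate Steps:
t = -1/1448 (t = 1/(-1448) = -1/1448 ≈ -0.00069061)
R(E) = E*(8 + E)
k(w) = 2*w² + w*(8 + w) (k(w) = (w² + w*w) + w*(8 + w) = (w² + w²) + w*(8 + w) = 2*w² + w*(8 + w))
(t/k(-45))² = (-(-1/(45*(8 + 3*(-45))))/1448)² = (-(-1/(45*(8 - 135)))/1448)² = (-1/(1448*((-45*(-127)))))² = (-1/1448/5715)² = (-1/1448*1/5715)² = (-1/8275320)² = 1/68480921102400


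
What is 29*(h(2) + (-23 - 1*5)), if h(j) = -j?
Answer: -870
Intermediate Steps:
29*(h(2) + (-23 - 1*5)) = 29*(-1*2 + (-23 - 1*5)) = 29*(-2 + (-23 - 5)) = 29*(-2 - 28) = 29*(-30) = -870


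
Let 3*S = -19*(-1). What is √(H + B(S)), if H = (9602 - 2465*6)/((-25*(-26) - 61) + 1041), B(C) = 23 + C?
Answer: √156328410/2445 ≈ 5.1138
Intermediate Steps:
S = 19/3 (S = (-19*(-1))/3 = (⅓)*19 = 19/3 ≈ 6.3333)
H = -2594/815 (H = (9602 - 14790)/((650 - 61) + 1041) = -5188/(589 + 1041) = -5188/1630 = -5188*1/1630 = -2594/815 ≈ -3.1828)
√(H + B(S)) = √(-2594/815 + (23 + 19/3)) = √(-2594/815 + 88/3) = √(63938/2445) = √156328410/2445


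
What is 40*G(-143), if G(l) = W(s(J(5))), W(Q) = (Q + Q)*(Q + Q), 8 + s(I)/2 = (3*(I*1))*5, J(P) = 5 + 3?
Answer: 8028160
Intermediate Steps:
J(P) = 8
s(I) = -16 + 30*I (s(I) = -16 + 2*((3*(I*1))*5) = -16 + 2*((3*I)*5) = -16 + 2*(15*I) = -16 + 30*I)
W(Q) = 4*Q**2 (W(Q) = (2*Q)*(2*Q) = 4*Q**2)
G(l) = 200704 (G(l) = 4*(-16 + 30*8)**2 = 4*(-16 + 240)**2 = 4*224**2 = 4*50176 = 200704)
40*G(-143) = 40*200704 = 8028160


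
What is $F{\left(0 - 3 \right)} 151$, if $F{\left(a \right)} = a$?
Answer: $-453$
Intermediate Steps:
$F{\left(0 - 3 \right)} 151 = \left(0 - 3\right) 151 = \left(-3\right) 151 = -453$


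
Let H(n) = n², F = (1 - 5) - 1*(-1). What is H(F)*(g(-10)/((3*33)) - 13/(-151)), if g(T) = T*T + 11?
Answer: 18048/1661 ≈ 10.866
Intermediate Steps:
g(T) = 11 + T² (g(T) = T² + 11 = 11 + T²)
F = -3 (F = -4 + 1 = -3)
H(F)*(g(-10)/((3*33)) - 13/(-151)) = (-3)²*((11 + (-10)²)/((3*33)) - 13/(-151)) = 9*((11 + 100)/99 - 13*(-1/151)) = 9*(111*(1/99) + 13/151) = 9*(37/33 + 13/151) = 9*(6016/4983) = 18048/1661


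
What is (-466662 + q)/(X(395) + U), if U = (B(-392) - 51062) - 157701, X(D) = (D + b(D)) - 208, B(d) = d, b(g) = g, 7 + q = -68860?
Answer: 535529/208573 ≈ 2.5676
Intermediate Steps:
q = -68867 (q = -7 - 68860 = -68867)
X(D) = -208 + 2*D (X(D) = (D + D) - 208 = 2*D - 208 = -208 + 2*D)
U = -209155 (U = (-392 - 51062) - 157701 = -51454 - 157701 = -209155)
(-466662 + q)/(X(395) + U) = (-466662 - 68867)/((-208 + 2*395) - 209155) = -535529/((-208 + 790) - 209155) = -535529/(582 - 209155) = -535529/(-208573) = -535529*(-1/208573) = 535529/208573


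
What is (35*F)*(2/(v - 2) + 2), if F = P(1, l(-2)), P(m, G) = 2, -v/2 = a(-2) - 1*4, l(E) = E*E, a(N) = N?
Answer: 154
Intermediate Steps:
l(E) = E**2
v = 12 (v = -2*(-2 - 1*4) = -2*(-2 - 4) = -2*(-6) = 12)
F = 2
(35*F)*(2/(v - 2) + 2) = (35*2)*(2/(12 - 2) + 2) = 70*(2/10 + 2) = 70*(2*(1/10) + 2) = 70*(1/5 + 2) = 70*(11/5) = 154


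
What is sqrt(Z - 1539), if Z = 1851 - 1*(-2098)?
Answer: sqrt(2410) ≈ 49.092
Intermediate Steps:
Z = 3949 (Z = 1851 + 2098 = 3949)
sqrt(Z - 1539) = sqrt(3949 - 1539) = sqrt(2410)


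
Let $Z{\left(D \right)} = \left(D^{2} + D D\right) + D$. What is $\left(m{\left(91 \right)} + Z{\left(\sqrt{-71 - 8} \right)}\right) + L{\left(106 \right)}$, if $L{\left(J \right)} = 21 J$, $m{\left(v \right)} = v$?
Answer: $2159 + i \sqrt{79} \approx 2159.0 + 8.8882 i$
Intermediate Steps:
$Z{\left(D \right)} = D + 2 D^{2}$ ($Z{\left(D \right)} = \left(D^{2} + D^{2}\right) + D = 2 D^{2} + D = D + 2 D^{2}$)
$\left(m{\left(91 \right)} + Z{\left(\sqrt{-71 - 8} \right)}\right) + L{\left(106 \right)} = \left(91 + \sqrt{-71 - 8} \left(1 + 2 \sqrt{-71 - 8}\right)\right) + 21 \cdot 106 = \left(91 + \sqrt{-79} \left(1 + 2 \sqrt{-79}\right)\right) + 2226 = \left(91 + i \sqrt{79} \left(1 + 2 i \sqrt{79}\right)\right) + 2226 = 2317 + i \sqrt{79} \left(1 + 2 i \sqrt{79}\right)$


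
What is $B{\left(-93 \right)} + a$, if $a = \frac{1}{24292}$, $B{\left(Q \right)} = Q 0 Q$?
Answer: $\frac{1}{24292} \approx 4.1166 \cdot 10^{-5}$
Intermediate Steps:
$B{\left(Q \right)} = 0$ ($B{\left(Q \right)} = 0 Q = 0$)
$a = \frac{1}{24292} \approx 4.1166 \cdot 10^{-5}$
$B{\left(-93 \right)} + a = 0 + \frac{1}{24292} = \frac{1}{24292}$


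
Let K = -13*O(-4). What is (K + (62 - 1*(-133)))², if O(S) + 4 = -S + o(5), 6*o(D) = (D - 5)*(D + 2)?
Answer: 38025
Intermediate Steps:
o(D) = (-5 + D)*(2 + D)/6 (o(D) = ((D - 5)*(D + 2))/6 = ((-5 + D)*(2 + D))/6 = (-5 + D)*(2 + D)/6)
O(S) = -4 - S (O(S) = -4 + (-S + (-5/3 - ½*5 + (⅙)*5²)) = -4 + (-S + (-5/3 - 5/2 + (⅙)*25)) = -4 + (-S + (-5/3 - 5/2 + 25/6)) = -4 + (-S + 0) = -4 - S)
K = 0 (K = -13*(-4 - 1*(-4)) = -13*(-4 + 4) = -13*0 = 0)
(K + (62 - 1*(-133)))² = (0 + (62 - 1*(-133)))² = (0 + (62 + 133))² = (0 + 195)² = 195² = 38025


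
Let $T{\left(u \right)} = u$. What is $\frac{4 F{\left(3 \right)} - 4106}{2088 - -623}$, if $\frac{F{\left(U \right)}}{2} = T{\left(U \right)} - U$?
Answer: $- \frac{4106}{2711} \approx -1.5146$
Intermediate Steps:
$F{\left(U \right)} = 0$ ($F{\left(U \right)} = 2 \left(U - U\right) = 2 \cdot 0 = 0$)
$\frac{4 F{\left(3 \right)} - 4106}{2088 - -623} = \frac{4 \cdot 0 - 4106}{2088 - -623} = \frac{0 - 4106}{2088 + 623} = - \frac{4106}{2711}$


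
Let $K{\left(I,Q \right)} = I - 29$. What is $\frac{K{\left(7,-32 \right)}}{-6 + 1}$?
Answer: $\frac{22}{5} \approx 4.4$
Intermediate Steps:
$K{\left(I,Q \right)} = -29 + I$ ($K{\left(I,Q \right)} = I - 29 = -29 + I$)
$\frac{K{\left(7,-32 \right)}}{-6 + 1} = \frac{-29 + 7}{-6 + 1} = \frac{1}{-5} \left(-22\right) = \left(- \frac{1}{5}\right) \left(-22\right) = \frac{22}{5}$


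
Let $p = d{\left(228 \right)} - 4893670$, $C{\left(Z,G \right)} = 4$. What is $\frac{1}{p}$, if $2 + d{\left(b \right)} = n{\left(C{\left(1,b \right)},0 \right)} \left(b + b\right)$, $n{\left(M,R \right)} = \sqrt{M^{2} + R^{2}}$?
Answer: $- \frac{1}{4891848} \approx -2.0442 \cdot 10^{-7}$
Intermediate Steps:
$d{\left(b \right)} = -2 + 8 b$ ($d{\left(b \right)} = -2 + \sqrt{4^{2} + 0^{2}} \left(b + b\right) = -2 + \sqrt{16 + 0} \cdot 2 b = -2 + \sqrt{16} \cdot 2 b = -2 + 4 \cdot 2 b = -2 + 8 b$)
$p = -4891848$ ($p = \left(-2 + 8 \cdot 228\right) - 4893670 = \left(-2 + 1824\right) - 4893670 = 1822 - 4893670 = -4891848$)
$\frac{1}{p} = \frac{1}{-4891848} = - \frac{1}{4891848}$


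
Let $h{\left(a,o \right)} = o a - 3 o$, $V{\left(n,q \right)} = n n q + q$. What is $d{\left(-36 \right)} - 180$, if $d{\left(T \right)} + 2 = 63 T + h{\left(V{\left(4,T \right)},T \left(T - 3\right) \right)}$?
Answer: $-865910$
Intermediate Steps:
$V{\left(n,q \right)} = q + q n^{2}$ ($V{\left(n,q \right)} = n^{2} q + q = q n^{2} + q = q + q n^{2}$)
$h{\left(a,o \right)} = - 3 o + a o$ ($h{\left(a,o \right)} = a o - 3 o = - 3 o + a o$)
$d{\left(T \right)} = -2 + 63 T + T \left(-3 + T\right) \left(-3 + 17 T\right)$ ($d{\left(T \right)} = -2 + \left(63 T + T \left(T - 3\right) \left(-3 + T \left(1 + 4^{2}\right)\right)\right) = -2 + \left(63 T + T \left(-3 + T\right) \left(-3 + T \left(1 + 16\right)\right)\right) = -2 + \left(63 T + T \left(-3 + T\right) \left(-3 + T 17\right)\right) = -2 + \left(63 T + T \left(-3 + T\right) \left(-3 + 17 T\right)\right) = -2 + 63 T + T \left(-3 + T\right) \left(-3 + 17 T\right)$)
$d{\left(-36 \right)} - 180 = \left(-2 + 63 \left(-36\right) - 36 \left(-3 - 36\right) \left(-3 + 17 \left(-36\right)\right)\right) - 180 = \left(-2 - 2268 - - 1404 \left(-3 - 612\right)\right) - 180 = \left(-2 - 2268 - \left(-1404\right) \left(-615\right)\right) - 180 = \left(-2 - 2268 - 863460\right) - 180 = -865730 - 180 = -865910$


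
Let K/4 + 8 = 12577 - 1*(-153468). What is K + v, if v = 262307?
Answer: 926455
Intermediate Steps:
K = 664148 (K = -32 + 4*(12577 - 1*(-153468)) = -32 + 4*(12577 + 153468) = -32 + 4*166045 = -32 + 664180 = 664148)
K + v = 664148 + 262307 = 926455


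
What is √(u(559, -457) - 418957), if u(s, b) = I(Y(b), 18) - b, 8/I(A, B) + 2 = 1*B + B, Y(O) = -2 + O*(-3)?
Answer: 16*I*√472447/17 ≈ 646.92*I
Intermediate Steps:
Y(O) = -2 - 3*O
I(A, B) = 8/(-2 + 2*B) (I(A, B) = 8/(-2 + (1*B + B)) = 8/(-2 + (B + B)) = 8/(-2 + 2*B))
u(s, b) = 4/17 - b (u(s, b) = 4/(-1 + 18) - b = 4/17 - b)
√(u(559, -457) - 418957) = √((4/17 - 1*(-457)) - 418957) = √((4/17 + 457) - 418957) = √(7773/17 - 418957) = √(-7114496/17) = 16*I*√472447/17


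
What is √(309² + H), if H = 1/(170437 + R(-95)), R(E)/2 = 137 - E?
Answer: √309858673475798/56967 ≈ 309.00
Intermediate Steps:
R(E) = 274 - 2*E (R(E) = 2*(137 - E) = 274 - 2*E)
H = 1/170901 (H = 1/(170437 + (274 - 2*(-95))) = 1/(170437 + (274 + 190)) = 1/(170437 + 464) = 1/170901 ≈ 5.8513e-6)
√(309² + H) = √(309² + 1/170901) = √(95481 + 1/170901) = √(16317798382/170901) = √309858673475798/56967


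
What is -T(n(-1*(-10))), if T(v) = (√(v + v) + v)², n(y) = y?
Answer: -120 - 40*√5 ≈ -209.44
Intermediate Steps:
T(v) = (v + √2*√v)² (T(v) = (√(2*v) + v)² = (√2*√v + v)² = (v + √2*√v)²)
-T(n(-1*(-10))) = -(-1*(-10) + √2*√(-1*(-10)))² = -(10 + √2*√10)² = -(10 + 2*√5)²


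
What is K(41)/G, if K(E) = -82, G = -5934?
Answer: 41/2967 ≈ 0.013819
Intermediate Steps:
K(41)/G = -82/(-5934) = -82*(-1/5934) = 41/2967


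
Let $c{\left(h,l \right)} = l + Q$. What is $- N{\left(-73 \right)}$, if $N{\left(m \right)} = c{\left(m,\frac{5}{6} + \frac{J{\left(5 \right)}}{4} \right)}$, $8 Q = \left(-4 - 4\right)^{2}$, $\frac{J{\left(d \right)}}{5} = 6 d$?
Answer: $- \frac{139}{3} \approx -46.333$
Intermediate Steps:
$J{\left(d \right)} = 30 d$ ($J{\left(d \right)} = 5 \cdot 6 d = 30 d$)
$Q = 8$ ($Q = \frac{\left(-4 - 4\right)^{2}}{8} = \frac{\left(-8\right)^{2}}{8} = \frac{1}{8} \cdot 64 = 8$)
$c{\left(h,l \right)} = 8 + l$ ($c{\left(h,l \right)} = l + 8 = 8 + l$)
$N{\left(m \right)} = \frac{139}{3}$ ($N{\left(m \right)} = 8 + \left(\frac{5}{6} + \frac{30 \cdot 5}{4}\right) = 8 + \left(5 \cdot \frac{1}{6} + 150 \cdot \frac{1}{4}\right) = 8 + \left(\frac{5}{6} + \frac{75}{2}\right) = 8 + \frac{115}{3} = \frac{139}{3}$)
$- N{\left(-73 \right)} = \left(-1\right) \frac{139}{3} = - \frac{139}{3}$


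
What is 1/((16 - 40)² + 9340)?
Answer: 1/9916 ≈ 0.00010085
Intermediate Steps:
1/((16 - 40)² + 9340) = 1/((-24)² + 9340) = 1/(576 + 9340) = 1/9916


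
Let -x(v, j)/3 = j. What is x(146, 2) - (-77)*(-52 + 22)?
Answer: -2316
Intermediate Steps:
x(v, j) = -3*j
x(146, 2) - (-77)*(-52 + 22) = -3*2 - (-77)*(-52 + 22) = -6 - (-77)*(-30) = -6 - 1*2310 = -6 - 2310 = -2316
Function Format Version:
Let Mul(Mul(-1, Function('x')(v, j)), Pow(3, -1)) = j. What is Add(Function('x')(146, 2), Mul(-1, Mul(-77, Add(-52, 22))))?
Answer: -2316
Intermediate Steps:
Function('x')(v, j) = Mul(-3, j)
Add(Function('x')(146, 2), Mul(-1, Mul(-77, Add(-52, 22)))) = Add(Mul(-3, 2), Mul(-1, Mul(-77, Add(-52, 22)))) = Add(-6, Mul(-1, Mul(-77, -30))) = Add(-6, Mul(-1, 2310)) = Add(-6, -2310) = -2316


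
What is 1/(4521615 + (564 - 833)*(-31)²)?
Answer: 1/4263106 ≈ 2.3457e-7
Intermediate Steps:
1/(4521615 + (564 - 833)*(-31)²) = 1/(4521615 - 269*961) = 1/(4521615 - 258509) = 1/4263106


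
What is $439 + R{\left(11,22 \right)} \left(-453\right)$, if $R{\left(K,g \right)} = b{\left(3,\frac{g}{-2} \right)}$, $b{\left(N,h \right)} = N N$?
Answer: $-3638$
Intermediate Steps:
$b{\left(N,h \right)} = N^{2}$
$R{\left(K,g \right)} = 9$ ($R{\left(K,g \right)} = 3^{2} = 9$)
$439 + R{\left(11,22 \right)} \left(-453\right) = 439 + 9 \left(-453\right) = 439 - 4077 = -3638$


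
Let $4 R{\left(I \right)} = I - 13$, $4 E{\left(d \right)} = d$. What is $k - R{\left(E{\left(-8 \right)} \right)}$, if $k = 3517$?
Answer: $\frac{14083}{4} \approx 3520.8$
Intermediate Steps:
$E{\left(d \right)} = \frac{d}{4}$
$R{\left(I \right)} = - \frac{13}{4} + \frac{I}{4}$ ($R{\left(I \right)} = \frac{I - 13}{4} = \frac{-13 + I}{4} = - \frac{13}{4} + \frac{I}{4}$)
$k - R{\left(E{\left(-8 \right)} \right)} = 3517 - \left(- \frac{13}{4} + \frac{\frac{1}{4} \left(-8\right)}{4}\right) = 3517 - \left(- \frac{13}{4} + \frac{1}{4} \left(-2\right)\right) = 3517 - \left(- \frac{13}{4} - \frac{1}{2}\right) = 3517 - - \frac{15}{4} = 3517 + \frac{15}{4} = \frac{14083}{4}$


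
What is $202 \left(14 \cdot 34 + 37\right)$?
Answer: $103626$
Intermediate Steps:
$202 \left(14 \cdot 34 + 37\right) = 202 \left(476 + 37\right) = 202 \cdot 513 = 103626$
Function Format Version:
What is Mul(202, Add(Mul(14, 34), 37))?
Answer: 103626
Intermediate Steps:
Mul(202, Add(Mul(14, 34), 37)) = Mul(202, Add(476, 37)) = Mul(202, 513) = 103626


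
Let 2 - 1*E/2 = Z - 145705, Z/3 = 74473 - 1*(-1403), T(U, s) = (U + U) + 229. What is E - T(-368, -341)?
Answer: -163335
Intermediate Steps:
T(U, s) = 229 + 2*U (T(U, s) = 2*U + 229 = 229 + 2*U)
Z = 227628 (Z = 3*(74473 - 1*(-1403)) = 3*(74473 + 1403) = 3*75876 = 227628)
E = -163842 (E = 4 - 2*(227628 - 145705) = 4 - 2*81923 = 4 - 163846 = -163842)
E - T(-368, -341) = -163842 - (229 + 2*(-368)) = -163842 - (229 - 736) = -163842 - 1*(-507) = -163842 + 507 = -163335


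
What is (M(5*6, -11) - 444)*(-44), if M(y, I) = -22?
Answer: 20504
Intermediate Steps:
(M(5*6, -11) - 444)*(-44) = (-22 - 444)*(-44) = -466*(-44) = 20504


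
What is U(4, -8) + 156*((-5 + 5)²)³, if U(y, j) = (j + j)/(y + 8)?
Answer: -4/3 ≈ -1.3333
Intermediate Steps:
U(y, j) = 2*j/(8 + y) (U(y, j) = (2*j)/(8 + y) = 2*j/(8 + y))
U(4, -8) + 156*((-5 + 5)²)³ = 2*(-8)/(8 + 4) + 156*((-5 + 5)²)³ = 2*(-8)/12 + 156*(0²)³ = 2*(-8)*(1/12) + 156*0³ = -4/3 + 156*0 = -4/3 + 0 = -4/3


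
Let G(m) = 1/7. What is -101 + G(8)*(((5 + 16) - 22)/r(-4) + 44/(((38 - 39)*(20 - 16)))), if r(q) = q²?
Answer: -11489/112 ≈ -102.58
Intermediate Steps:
G(m) = ⅐
-101 + G(8)*(((5 + 16) - 22)/r(-4) + 44/(((38 - 39)*(20 - 16)))) = -101 + (((5 + 16) - 22)/((-4)²) + 44/(((38 - 39)*(20 - 16))))/7 = -101 + ((21 - 22)/16 + 44/((-1*4)))/7 = -101 + (-1*1/16 + 44/(-4))/7 = -101 + (-1/16 + 44*(-¼))/7 = -101 + (-1/16 - 11)/7 = -101 + (⅐)*(-177/16) = -101 - 177/112 = -11489/112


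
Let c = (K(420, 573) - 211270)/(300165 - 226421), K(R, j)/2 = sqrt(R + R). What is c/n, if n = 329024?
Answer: -105635/12131772928 + sqrt(210)/6065886464 ≈ -8.7049e-6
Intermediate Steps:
K(R, j) = 2*sqrt(2)*sqrt(R) (K(R, j) = 2*sqrt(R + R) = 2*sqrt(2*R) = 2*(sqrt(2)*sqrt(R)) = 2*sqrt(2)*sqrt(R))
c = -105635/36872 + sqrt(210)/18436 (c = (2*sqrt(2)*sqrt(420) - 211270)/(300165 - 226421) = (2*sqrt(2)*(2*sqrt(105)) - 211270)/73744 = (4*sqrt(210) - 211270)*(1/73744) = (-211270 + 4*sqrt(210))*(1/73744) = -105635/36872 + sqrt(210)/18436 ≈ -2.8641)
c/n = (-105635/36872 + sqrt(210)/18436)/329024 = (-105635/36872 + sqrt(210)/18436)*(1/329024) = -105635/12131772928 + sqrt(210)/6065886464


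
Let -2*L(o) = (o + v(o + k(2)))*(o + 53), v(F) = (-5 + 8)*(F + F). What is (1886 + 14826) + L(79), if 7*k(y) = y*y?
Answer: -140086/7 ≈ -20012.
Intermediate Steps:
k(y) = y**2/7 (k(y) = (y*y)/7 = y**2/7)
v(F) = 6*F (v(F) = 3*(2*F) = 6*F)
L(o) = -(53 + o)*(24/7 + 7*o)/2 (L(o) = -(o + 6*(o + (1/7)*2**2))*(o + 53)/2 = -(o + 6*(o + (1/7)*4))*(53 + o)/2 = -(o + 6*(o + 4/7))*(53 + o)/2 = -(o + 6*(4/7 + o))*(53 + o)/2 = -(o + (24/7 + 6*o))*(53 + o)/2 = -(24/7 + 7*o)*(53 + o)/2 = -(53 + o)*(24/7 + 7*o)/2)
(1886 + 14826) + L(79) = (1886 + 14826) + (-636/7 - 2621/14*79 - 7/2*79**2) = 16712 + (-636/7 - 207059/14 - 7/2*6241) = 16712 + (-636/7 - 207059/14 - 43687/2) = 16712 - 257070/7 = -140086/7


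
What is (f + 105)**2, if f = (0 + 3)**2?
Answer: 12996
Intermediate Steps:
f = 9 (f = 3**2 = 9)
(f + 105)**2 = (9 + 105)**2 = 114**2 = 12996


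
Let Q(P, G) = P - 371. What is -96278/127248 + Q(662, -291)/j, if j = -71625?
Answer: -1155490153/1519023000 ≈ -0.76068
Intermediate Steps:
Q(P, G) = -371 + P
-96278/127248 + Q(662, -291)/j = -96278/127248 + (-371 + 662)/(-71625) = -96278*1/127248 + 291*(-1/71625) = -48139/63624 - 97/23875 = -1155490153/1519023000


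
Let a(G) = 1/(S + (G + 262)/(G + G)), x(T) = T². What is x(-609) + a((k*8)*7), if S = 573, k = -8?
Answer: 95241128605/256797 ≈ 3.7088e+5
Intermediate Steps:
a(G) = 1/(573 + (262 + G)/(2*G)) (a(G) = 1/(573 + (G + 262)/(G + G)) = 1/(573 + (262 + G)/((2*G))) = 1/(573 + (262 + G)*(1/(2*G))) = 1/(573 + (262 + G)/(2*G)))
x(-609) + a((k*8)*7) = (-609)² + 2*(-8*8*7)/(262 + 1147*(-8*8*7)) = 370881 + 2*(-64*7)/(262 + 1147*(-64*7)) = 370881 + 2*(-448)/(262 + 1147*(-448)) = 370881 + 2*(-448)/(262 - 513856) = 370881 + 2*(-448)/(-513594) = 370881 + 2*(-448)*(-1/513594) = 370881 + 448/256797 = 95241128605/256797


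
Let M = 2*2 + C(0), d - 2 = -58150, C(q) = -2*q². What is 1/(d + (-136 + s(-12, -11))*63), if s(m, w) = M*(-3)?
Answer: -1/67472 ≈ -1.4821e-5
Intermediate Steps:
d = -58148 (d = 2 - 58150 = -58148)
M = 4 (M = 2*2 - 2*0² = 4 - 2*0 = 4 + 0 = 4)
s(m, w) = -12 (s(m, w) = 4*(-3) = -12)
1/(d + (-136 + s(-12, -11))*63) = 1/(-58148 + (-136 - 12)*63) = 1/(-58148 - 148*63) = 1/(-58148 - 9324) = 1/(-67472) = -1/67472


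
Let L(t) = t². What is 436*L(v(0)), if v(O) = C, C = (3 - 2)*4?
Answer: 6976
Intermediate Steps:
C = 4 (C = 1*4 = 4)
v(O) = 4
436*L(v(0)) = 436*4² = 436*16 = 6976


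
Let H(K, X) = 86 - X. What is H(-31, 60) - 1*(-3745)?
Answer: 3771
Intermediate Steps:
H(-31, 60) - 1*(-3745) = (86 - 1*60) - 1*(-3745) = (86 - 60) + 3745 = 26 + 3745 = 3771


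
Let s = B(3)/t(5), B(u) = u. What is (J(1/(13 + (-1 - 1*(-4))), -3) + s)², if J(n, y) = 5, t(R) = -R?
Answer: 484/25 ≈ 19.360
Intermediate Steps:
s = -⅗ (s = 3/((-1*5)) = 3/(-5) = 3*(-⅕) = -⅗ ≈ -0.60000)
(J(1/(13 + (-1 - 1*(-4))), -3) + s)² = (5 - ⅗)² = (22/5)² = 484/25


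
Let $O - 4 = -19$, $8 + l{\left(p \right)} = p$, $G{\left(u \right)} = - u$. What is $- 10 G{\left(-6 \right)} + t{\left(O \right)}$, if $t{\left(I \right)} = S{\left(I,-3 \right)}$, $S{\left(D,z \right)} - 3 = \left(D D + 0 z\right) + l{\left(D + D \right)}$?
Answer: $130$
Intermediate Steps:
$l{\left(p \right)} = -8 + p$
$O = -15$ ($O = 4 - 19 = -15$)
$S{\left(D,z \right)} = -5 + D^{2} + 2 D$ ($S{\left(D,z \right)} = 3 + \left(\left(D D + 0 z\right) + \left(-8 + \left(D + D\right)\right)\right) = 3 + \left(\left(D^{2} + 0\right) + \left(-8 + 2 D\right)\right) = 3 + \left(D^{2} + \left(-8 + 2 D\right)\right) = 3 + \left(-8 + D^{2} + 2 D\right) = -5 + D^{2} + 2 D$)
$t{\left(I \right)} = -5 + I^{2} + 2 I$
$- 10 G{\left(-6 \right)} + t{\left(O \right)} = - 10 \left(\left(-1\right) \left(-6\right)\right) + \left(-5 + \left(-15\right)^{2} + 2 \left(-15\right)\right) = \left(-10\right) 6 - -190 = -60 + 190 = 130$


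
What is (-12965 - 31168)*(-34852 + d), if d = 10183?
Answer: 1088716977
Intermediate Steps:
(-12965 - 31168)*(-34852 + d) = (-12965 - 31168)*(-34852 + 10183) = -44133*(-24669) = 1088716977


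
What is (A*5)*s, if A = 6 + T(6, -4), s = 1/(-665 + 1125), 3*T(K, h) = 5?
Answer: 1/12 ≈ 0.083333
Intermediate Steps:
T(K, h) = 5/3 (T(K, h) = (⅓)*5 = 5/3)
s = 1/460 ≈ 0.0021739
A = 23/3 (A = 6 + 5/3 = 23/3 ≈ 7.6667)
(A*5)*s = ((23/3)*5)*(1/460) = (115/3)*(1/460) = 1/12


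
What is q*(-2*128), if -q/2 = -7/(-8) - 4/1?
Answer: -1600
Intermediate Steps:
q = 25/4 (q = -2*(-7/(-8) - 4/1) = -2*(-7*(-1/8) - 4*1) = -2*(7/8 - 4) = -2*(-25/8) = 25/4 ≈ 6.2500)
q*(-2*128) = 25*(-2*128)/4 = (25/4)*(-256) = -1600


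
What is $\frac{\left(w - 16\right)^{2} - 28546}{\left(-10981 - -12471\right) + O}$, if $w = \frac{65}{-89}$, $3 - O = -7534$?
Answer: $- \frac{24877305}{7944763} \approx -3.1313$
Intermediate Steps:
$O = 7537$ ($O = 3 - -7534 = 3 + 7534 = 7537$)
$w = - \frac{65}{89}$ ($w = 65 \left(- \frac{1}{89}\right) = - \frac{65}{89} \approx -0.73034$)
$\frac{\left(w - 16\right)^{2} - 28546}{\left(-10981 - -12471\right) + O} = \frac{\left(- \frac{65}{89} - 16\right)^{2} - 28546}{\left(-10981 - -12471\right) + 7537} = \frac{\left(- \frac{1489}{89}\right)^{2} - 28546}{\left(-10981 + 12471\right) + 7537} = \frac{\frac{2217121}{7921} - 28546}{1490 + 7537} = - \frac{223895745}{7921 \cdot 9027} = \left(- \frac{223895745}{7921}\right) \frac{1}{9027} = - \frac{24877305}{7944763}$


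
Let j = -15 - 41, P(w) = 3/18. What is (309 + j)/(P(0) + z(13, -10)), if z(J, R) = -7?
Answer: -1518/41 ≈ -37.024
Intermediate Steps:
P(w) = ⅙ (P(w) = 3*(1/18) = ⅙)
j = -56
(309 + j)/(P(0) + z(13, -10)) = (309 - 56)/(⅙ - 7) = 253/(-41/6) = 253*(-6/41) = -1518/41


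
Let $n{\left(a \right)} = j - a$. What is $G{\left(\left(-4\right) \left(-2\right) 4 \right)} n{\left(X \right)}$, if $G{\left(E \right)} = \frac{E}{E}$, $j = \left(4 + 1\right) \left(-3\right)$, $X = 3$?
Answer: $-18$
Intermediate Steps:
$j = -15$ ($j = 5 \left(-3\right) = -15$)
$n{\left(a \right)} = -15 - a$
$G{\left(E \right)} = 1$
$G{\left(\left(-4\right) \left(-2\right) 4 \right)} n{\left(X \right)} = 1 \left(-15 - 3\right) = 1 \left(-18\right) = -18$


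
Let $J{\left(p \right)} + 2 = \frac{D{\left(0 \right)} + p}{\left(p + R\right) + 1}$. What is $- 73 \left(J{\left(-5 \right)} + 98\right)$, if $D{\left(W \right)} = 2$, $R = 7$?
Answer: $-6935$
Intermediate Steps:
$J{\left(p \right)} = -2 + \frac{2 + p}{8 + p}$ ($J{\left(p \right)} = -2 + \frac{2 + p}{\left(p + 7\right) + 1} = -2 + \frac{2 + p}{\left(7 + p\right) + 1} = -2 + \frac{2 + p}{8 + p}$)
$- 73 \left(J{\left(-5 \right)} + 98\right) = - 73 \left(\frac{-14 - -5}{8 - 5} + 98\right) = - 73 \left(\frac{-14 + 5}{3} + 98\right) = - 73 \left(\frac{1}{3} \left(-9\right) + 98\right) = - 73 \left(-3 + 98\right) = \left(-73\right) 95 = -6935$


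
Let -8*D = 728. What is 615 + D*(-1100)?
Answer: 100715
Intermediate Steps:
D = -91 (D = -⅛*728 = -91)
615 + D*(-1100) = 615 - 91*(-1100) = 615 + 100100 = 100715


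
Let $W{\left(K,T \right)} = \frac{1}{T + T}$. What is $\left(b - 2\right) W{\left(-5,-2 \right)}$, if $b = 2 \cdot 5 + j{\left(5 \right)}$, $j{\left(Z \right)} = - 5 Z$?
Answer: $\frac{17}{4} \approx 4.25$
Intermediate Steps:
$W{\left(K,T \right)} = \frac{1}{2 T}$
$b = -15$ ($b = 2 \cdot 5 - 25 = 10 - 25 = -15$)
$\left(b - 2\right) W{\left(-5,-2 \right)} = \left(-15 - 2\right) \frac{1}{2 \left(-2\right)} = - 17 \cdot \frac{1}{2} \left(- \frac{1}{2}\right) = \left(-17\right) \left(- \frac{1}{4}\right) = \frac{17}{4}$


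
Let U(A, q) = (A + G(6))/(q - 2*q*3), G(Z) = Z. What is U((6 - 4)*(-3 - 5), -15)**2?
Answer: 4/225 ≈ 0.017778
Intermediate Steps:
U(A, q) = -(6 + A)/(5*q) (U(A, q) = (A + 6)/(q - 2*q*3) = (6 + A)/(q - 6*q) = (6 + A)/((-5*q)) = (6 + A)*(-1/(5*q)) = -(6 + A)/(5*q))
U((6 - 4)*(-3 - 5), -15)**2 = ((1/5)*(-6 - (6 - 4)*(-3 - 5))/(-15))**2 = ((1/5)*(-1/15)*(-6 - 2*(-8)))**2 = ((1/5)*(-1/15)*(-6 - 1*(-16)))**2 = ((1/5)*(-1/15)*(-6 + 16))**2 = ((1/5)*(-1/15)*10)**2 = (-2/15)**2 = 4/225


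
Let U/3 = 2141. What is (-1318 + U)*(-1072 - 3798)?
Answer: -24861350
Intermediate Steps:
U = 6423 (U = 3*2141 = 6423)
(-1318 + U)*(-1072 - 3798) = (-1318 + 6423)*(-1072 - 3798) = 5105*(-4870) = -24861350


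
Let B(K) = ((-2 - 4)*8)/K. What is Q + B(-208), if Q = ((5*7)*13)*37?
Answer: 218858/13 ≈ 16835.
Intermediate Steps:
B(K) = -48/K (B(K) = (-6*8)/K = -48/K)
Q = 16835 (Q = (35*13)*37 = 455*37 = 16835)
Q + B(-208) = 16835 - 48/(-208) = 16835 - 48*(-1/208) = 16835 + 3/13 = 218858/13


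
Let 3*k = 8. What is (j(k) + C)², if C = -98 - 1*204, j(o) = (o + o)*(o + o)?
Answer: 6061444/81 ≈ 74833.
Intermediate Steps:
k = 8/3 (k = (⅓)*8 = 8/3 ≈ 2.6667)
j(o) = 4*o² (j(o) = (2*o)*(2*o) = 4*o²)
C = -302 (C = -98 - 204 = -302)
(j(k) + C)² = (4*(8/3)² - 302)² = (4*(64/9) - 302)² = (256/9 - 302)² = (-2462/9)² = 6061444/81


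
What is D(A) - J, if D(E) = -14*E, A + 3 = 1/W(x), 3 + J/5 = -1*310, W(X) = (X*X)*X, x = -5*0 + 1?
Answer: 1593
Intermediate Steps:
x = 1 (x = 0 + 1 = 1)
W(X) = X³ (W(X) = X²*X = X³)
J = -1565 (J = -15 + 5*(-1*310) = -15 + 5*(-310) = -15 - 1550 = -1565)
A = -2 (A = -3 + 1/(1³) = -3 + 1/1 = -3 + 1 = -2)
D(A) - J = -14*(-2) - 1*(-1565) = 28 + 1565 = 1593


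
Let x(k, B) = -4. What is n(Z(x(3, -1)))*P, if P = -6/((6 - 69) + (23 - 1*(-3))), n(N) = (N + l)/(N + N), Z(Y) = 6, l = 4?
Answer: 5/37 ≈ 0.13514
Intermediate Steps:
n(N) = (4 + N)/(2*N) (n(N) = (N + 4)/(N + N) = (4 + N)/((2*N)) = (4 + N)*(1/(2*N)) = (4 + N)/(2*N))
P = 6/37 (P = -6/(-63 + (23 + 3)) = -6/(-63 + 26) = -6/(-37) = -6*(-1/37) = 6/37 ≈ 0.16216)
n(Z(x(3, -1)))*P = ((1/2)*(4 + 6)/6)*(6/37) = ((1/2)*(1/6)*10)*(6/37) = (5/6)*(6/37) = 5/37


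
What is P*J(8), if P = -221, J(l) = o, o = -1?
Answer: 221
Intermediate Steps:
J(l) = -1
P*J(8) = -221*(-1) = 221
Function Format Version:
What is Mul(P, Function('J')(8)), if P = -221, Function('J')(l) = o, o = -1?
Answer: 221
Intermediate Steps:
Function('J')(l) = -1
Mul(P, Function('J')(8)) = Mul(-221, -1) = 221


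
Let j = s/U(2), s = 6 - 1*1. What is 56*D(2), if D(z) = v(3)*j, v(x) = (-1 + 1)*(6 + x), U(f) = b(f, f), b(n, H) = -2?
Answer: 0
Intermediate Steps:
U(f) = -2
v(x) = 0 (v(x) = 0*(6 + x) = 0)
s = 5 (s = 6 - 1 = 5)
j = -5/2 (j = 5/(-2) = 5*(-½) = -5/2 ≈ -2.5000)
D(z) = 0 (D(z) = 0*(-5/2) = 0)
56*D(2) = 56*0 = 0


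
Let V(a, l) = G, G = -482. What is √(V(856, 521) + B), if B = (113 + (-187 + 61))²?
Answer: I*√313 ≈ 17.692*I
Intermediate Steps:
V(a, l) = -482
B = 169 (B = (113 - 126)² = (-13)² = 169)
√(V(856, 521) + B) = √(-482 + 169) = √(-313) = I*√313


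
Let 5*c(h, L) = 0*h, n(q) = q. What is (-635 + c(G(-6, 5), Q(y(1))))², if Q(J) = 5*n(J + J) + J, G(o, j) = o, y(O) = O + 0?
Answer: 403225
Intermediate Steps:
y(O) = O
Q(J) = 11*J (Q(J) = 5*(J + J) + J = 5*(2*J) + J = 10*J + J = 11*J)
c(h, L) = 0 (c(h, L) = (0*h)/5 = (⅕)*0 = 0)
(-635 + c(G(-6, 5), Q(y(1))))² = (-635 + 0)² = (-635)² = 403225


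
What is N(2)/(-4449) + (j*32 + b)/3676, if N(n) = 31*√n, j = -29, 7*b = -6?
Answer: -3251/12866 - 31*√2/4449 ≈ -0.26254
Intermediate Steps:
b = -6/7 (b = (⅐)*(-6) = -6/7 ≈ -0.85714)
N(2)/(-4449) + (j*32 + b)/3676 = (31*√2)/(-4449) + (-29*32 - 6/7)/3676 = (31*√2)*(-1/4449) + (-928 - 6/7)*(1/3676) = -31*√2/4449 - 6502/7*1/3676 = -31*√2/4449 - 3251/12866 = -3251/12866 - 31*√2/4449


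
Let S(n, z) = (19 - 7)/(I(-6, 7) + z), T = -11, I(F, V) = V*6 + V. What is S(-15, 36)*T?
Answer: -132/85 ≈ -1.5529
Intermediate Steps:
I(F, V) = 7*V (I(F, V) = 6*V + V = 7*V)
S(n, z) = 12/(49 + z) (S(n, z) = (19 - 7)/(7*7 + z) = 12/(49 + z))
S(-15, 36)*T = (12/(49 + 36))*(-11) = (12/85)*(-11) = -132/85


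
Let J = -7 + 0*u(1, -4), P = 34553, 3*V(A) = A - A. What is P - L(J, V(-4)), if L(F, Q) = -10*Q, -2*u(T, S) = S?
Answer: 34553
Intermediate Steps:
u(T, S) = -S/2
V(A) = 0 (V(A) = (A - A)/3 = (⅓)*0 = 0)
J = -7 (J = -7 + 0*(-½*(-4)) = -7 + 0*2 = -7 + 0 = -7)
P - L(J, V(-4)) = 34553 - (-10)*0 = 34553 - 1*0 = 34553 + 0 = 34553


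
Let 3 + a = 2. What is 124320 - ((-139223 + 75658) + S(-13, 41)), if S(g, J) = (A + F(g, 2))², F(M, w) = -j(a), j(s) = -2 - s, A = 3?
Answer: 187869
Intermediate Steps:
a = -1 (a = -3 + 2 = -1)
F(M, w) = 1 (F(M, w) = -(-2 - 1*(-1)) = -(-2 + 1) = -1*(-1) = 1)
S(g, J) = 16 (S(g, J) = (3 + 1)² = 4² = 16)
124320 - ((-139223 + 75658) + S(-13, 41)) = 124320 - ((-139223 + 75658) + 16) = 124320 - (-63565 + 16) = 124320 - 1*(-63549) = 124320 + 63549 = 187869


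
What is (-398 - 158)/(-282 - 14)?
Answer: 139/74 ≈ 1.8784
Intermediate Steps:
(-398 - 158)/(-282 - 14) = -556/(-296) = -556*(-1/296) = 139/74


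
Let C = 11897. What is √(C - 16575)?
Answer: I*√4678 ≈ 68.396*I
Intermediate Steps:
√(C - 16575) = √(11897 - 16575) = √(-4678) = I*√4678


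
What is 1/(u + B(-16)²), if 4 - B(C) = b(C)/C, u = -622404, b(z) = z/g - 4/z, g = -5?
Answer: -102400/63732349799 ≈ -1.6067e-6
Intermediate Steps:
b(z) = -4/z - z/5 (b(z) = z/(-5) - 4/z = z*(-⅕) - 4/z = -z/5 - 4/z = -4/z - z/5)
B(C) = 4 - (-4/C - C/5)/C
1/(u + B(-16)²) = 1/(-622404 + (21/5 + 4/(-16)²)²) = 1/(-622404 + (21/5 + 4*(1/256))²) = 1/(-622404 + (21/5 + 1/64)²) = 1/(-622404 + (1349/320)²) = 1/(-622404 + 1819801/102400) = 1/(-63732349799/102400) = -102400/63732349799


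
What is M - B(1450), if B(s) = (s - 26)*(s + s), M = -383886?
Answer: -4513486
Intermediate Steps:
B(s) = 2*s*(-26 + s) (B(s) = (-26 + s)*(2*s) = 2*s*(-26 + s))
M - B(1450) = -383886 - 2*1450*(-26 + 1450) = -383886 - 2*1450*1424 = -383886 - 1*4129600 = -383886 - 4129600 = -4513486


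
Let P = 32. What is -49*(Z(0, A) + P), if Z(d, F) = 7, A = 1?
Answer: -1911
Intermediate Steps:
-49*(Z(0, A) + P) = -49*(7 + 32) = -49*39 = -1911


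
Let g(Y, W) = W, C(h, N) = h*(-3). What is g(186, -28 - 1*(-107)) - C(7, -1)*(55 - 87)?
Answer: -593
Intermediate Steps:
C(h, N) = -3*h
g(186, -28 - 1*(-107)) - C(7, -1)*(55 - 87) = (-28 - 1*(-107)) - (-3*7)*(55 - 87) = (-28 + 107) - (-21)*(-32) = 79 - 1*672 = 79 - 672 = -593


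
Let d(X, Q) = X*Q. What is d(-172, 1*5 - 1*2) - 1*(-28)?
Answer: -488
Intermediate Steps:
d(X, Q) = Q*X
d(-172, 1*5 - 1*2) - 1*(-28) = (1*5 - 1*2)*(-172) - 1*(-28) = (5 - 2)*(-172) + 28 = 3*(-172) + 28 = -516 + 28 = -488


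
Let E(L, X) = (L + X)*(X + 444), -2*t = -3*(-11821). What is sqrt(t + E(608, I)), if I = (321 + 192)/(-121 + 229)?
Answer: sqrt(4115841)/4 ≈ 507.19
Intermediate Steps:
I = 19/4 (I = 513/108 = 513*(1/108) = 19/4 ≈ 4.7500)
t = -35463/2 (t = -(-3)*(-11821)/2 = -1/2*35463 = -35463/2 ≈ -17732.)
E(L, X) = (444 + X)*(L + X) (E(L, X) = (L + X)*(444 + X) = (444 + X)*(L + X))
sqrt(t + E(608, I)) = sqrt(-35463/2 + ((19/4)**2 + 444*608 + 444*(19/4) + 608*(19/4))) = sqrt(-35463/2 + (361/16 + 269952 + 2109 + 2888)) = sqrt(-35463/2 + 4399545/16) = sqrt(4115841/16) = sqrt(4115841)/4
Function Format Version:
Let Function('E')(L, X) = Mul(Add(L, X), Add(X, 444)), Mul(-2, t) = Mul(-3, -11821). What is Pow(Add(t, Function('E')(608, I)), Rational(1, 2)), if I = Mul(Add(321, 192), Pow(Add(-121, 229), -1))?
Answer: Mul(Rational(1, 4), Pow(4115841, Rational(1, 2))) ≈ 507.19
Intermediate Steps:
I = Rational(19, 4) (I = Mul(513, Pow(108, -1)) = Mul(513, Rational(1, 108)) = Rational(19, 4) ≈ 4.7500)
t = Rational(-35463, 2) (t = Mul(Rational(-1, 2), Mul(-3, -11821)) = Mul(Rational(-1, 2), 35463) = Rational(-35463, 2) ≈ -17732.)
Function('E')(L, X) = Mul(Add(444, X), Add(L, X)) (Function('E')(L, X) = Mul(Add(L, X), Add(444, X)) = Mul(Add(444, X), Add(L, X)))
Pow(Add(t, Function('E')(608, I)), Rational(1, 2)) = Pow(Add(Rational(-35463, 2), Add(Pow(Rational(19, 4), 2), Mul(444, 608), Mul(444, Rational(19, 4)), Mul(608, Rational(19, 4)))), Rational(1, 2)) = Pow(Add(Rational(-35463, 2), Add(Rational(361, 16), 269952, 2109, 2888)), Rational(1, 2)) = Pow(Add(Rational(-35463, 2), Rational(4399545, 16)), Rational(1, 2)) = Pow(Rational(4115841, 16), Rational(1, 2)) = Mul(Rational(1, 4), Pow(4115841, Rational(1, 2)))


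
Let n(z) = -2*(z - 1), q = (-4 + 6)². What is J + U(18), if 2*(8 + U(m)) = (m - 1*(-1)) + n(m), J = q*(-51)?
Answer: -439/2 ≈ -219.50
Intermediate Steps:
q = 4 (q = 2² = 4)
n(z) = 2 - 2*z (n(z) = -2*(-1 + z) = 2 - 2*z)
J = -204 (J = 4*(-51) = -204)
U(m) = -13/2 - m/2 (U(m) = -8 + ((m - 1*(-1)) + (2 - 2*m))/2 = -8 + ((m + 1) + (2 - 2*m))/2 = -8 + ((1 + m) + (2 - 2*m))/2 = -8 + (3 - m)/2 = -8 + (3/2 - m/2) = -13/2 - m/2)
J + U(18) = -204 + (-13/2 - ½*18) = -204 + (-13/2 - 9) = -204 - 31/2 = -439/2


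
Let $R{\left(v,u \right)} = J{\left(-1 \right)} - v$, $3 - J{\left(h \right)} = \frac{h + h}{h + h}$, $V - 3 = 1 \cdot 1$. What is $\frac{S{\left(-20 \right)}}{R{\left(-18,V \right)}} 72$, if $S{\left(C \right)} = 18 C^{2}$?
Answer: $25920$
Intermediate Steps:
$V = 4$ ($V = 3 + 1 \cdot 1 = 3 + 1 = 4$)
$J{\left(h \right)} = 2$ ($J{\left(h \right)} = 3 - \frac{h + h}{h + h} = 3 - \frac{2 h}{2 h} = 3 - 2 h \frac{1}{2 h} = 3 - 1 = 2$)
$R{\left(v,u \right)} = 2 - v$
$\frac{S{\left(-20 \right)}}{R{\left(-18,V \right)}} 72 = \frac{18 \left(-20\right)^{2}}{2 - -18} \cdot 72 = \frac{18 \cdot 400}{2 + 18} \cdot 72 = \frac{7200}{20} \cdot 72 = 7200 \cdot \frac{1}{20} \cdot 72 = 360 \cdot 72 = 25920$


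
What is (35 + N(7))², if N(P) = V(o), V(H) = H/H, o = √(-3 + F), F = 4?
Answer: 1296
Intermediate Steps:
o = 1 (o = √(-3 + 4) = √1 = 1)
V(H) = 1
N(P) = 1
(35 + N(7))² = (35 + 1)² = 36² = 1296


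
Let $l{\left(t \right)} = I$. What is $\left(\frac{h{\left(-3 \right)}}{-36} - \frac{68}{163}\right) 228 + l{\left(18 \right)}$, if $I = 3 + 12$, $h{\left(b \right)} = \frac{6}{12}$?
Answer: $- \frac{81451}{978} \approx -83.283$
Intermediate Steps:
$h{\left(b \right)} = \frac{1}{2}$ ($h{\left(b \right)} = 6 \cdot \frac{1}{12} = \frac{1}{2}$)
$I = 15$
$l{\left(t \right)} = 15$
$\left(\frac{h{\left(-3 \right)}}{-36} - \frac{68}{163}\right) 228 + l{\left(18 \right)} = \left(\frac{1}{2 \left(-36\right)} - \frac{68}{163}\right) 228 + 15 = \left(\frac{1}{2} \left(- \frac{1}{36}\right) - \frac{68}{163}\right) 228 + 15 = \left(- \frac{1}{72} - \frac{68}{163}\right) 228 + 15 = \left(- \frac{5059}{11736}\right) 228 + 15 = - \frac{96121}{978} + 15 = - \frac{81451}{978}$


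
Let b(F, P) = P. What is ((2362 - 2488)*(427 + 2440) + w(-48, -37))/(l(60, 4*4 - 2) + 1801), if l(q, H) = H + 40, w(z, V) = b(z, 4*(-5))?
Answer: -361262/1855 ≈ -194.75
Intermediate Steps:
w(z, V) = -20 (w(z, V) = 4*(-5) = -20)
l(q, H) = 40 + H
((2362 - 2488)*(427 + 2440) + w(-48, -37))/(l(60, 4*4 - 2) + 1801) = ((2362 - 2488)*(427 + 2440) - 20)/((40 + (4*4 - 2)) + 1801) = (-126*2867 - 20)/((40 + (16 - 2)) + 1801) = (-361242 - 20)/((40 + 14) + 1801) = -361262/(54 + 1801) = -361262/1855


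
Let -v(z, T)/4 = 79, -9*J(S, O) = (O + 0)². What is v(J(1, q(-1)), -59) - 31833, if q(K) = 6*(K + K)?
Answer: -32149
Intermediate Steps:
q(K) = 12*K (q(K) = 6*(2*K) = 12*K)
J(S, O) = -O²/9 (J(S, O) = -(O + 0)²/9 = -O²/9)
v(z, T) = -316 (v(z, T) = -4*79 = -316)
v(J(1, q(-1)), -59) - 31833 = -316 - 31833 = -32149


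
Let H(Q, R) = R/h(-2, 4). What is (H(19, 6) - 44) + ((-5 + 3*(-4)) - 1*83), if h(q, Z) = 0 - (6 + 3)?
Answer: -434/3 ≈ -144.67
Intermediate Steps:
h(q, Z) = -9 (h(q, Z) = 0 - 1*9 = 0 - 9 = -9)
H(Q, R) = -R/9 (H(Q, R) = R/(-9) = R*(-⅑) = -R/9)
(H(19, 6) - 44) + ((-5 + 3*(-4)) - 1*83) = (-⅑*6 - 44) + ((-5 + 3*(-4)) - 1*83) = (-⅔ - 44) + ((-5 - 12) - 83) = -134/3 + (-17 - 83) = -134/3 - 100 = -434/3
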